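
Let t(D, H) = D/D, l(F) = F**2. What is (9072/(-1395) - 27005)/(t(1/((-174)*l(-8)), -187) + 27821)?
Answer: -4186783/4312410 ≈ -0.97087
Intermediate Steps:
t(D, H) = 1
(9072/(-1395) - 27005)/(t(1/((-174)*l(-8)), -187) + 27821) = (9072/(-1395) - 27005)/(1 + 27821) = (9072*(-1/1395) - 27005)/27822 = (-1008/155 - 27005)*(1/27822) = -4186783/155*1/27822 = -4186783/4312410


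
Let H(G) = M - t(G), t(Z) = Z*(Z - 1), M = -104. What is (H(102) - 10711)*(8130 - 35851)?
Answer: 585384357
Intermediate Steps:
t(Z) = Z*(-1 + Z)
H(G) = -104 - G*(-1 + G)
(H(102) - 10711)*(8130 - 35851) = ((-104 + 102 - 1*102²) - 10711)*(8130 - 35851) = ((-104 + 102 - 1*10404) - 10711)*(-27721) = ((-104 + 102 - 10404) - 10711)*(-27721) = (-10406 - 10711)*(-27721) = -21117*(-27721) = 585384357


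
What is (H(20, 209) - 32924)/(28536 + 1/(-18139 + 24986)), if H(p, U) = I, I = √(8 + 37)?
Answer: -225430628/195385993 + 20541*√5/195385993 ≈ -1.1535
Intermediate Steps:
I = 3*√5 (I = √45 = 3*√5 ≈ 6.7082)
H(p, U) = 3*√5
(H(20, 209) - 32924)/(28536 + 1/(-18139 + 24986)) = (3*√5 - 32924)/(28536 + 1/(-18139 + 24986)) = (-32924 + 3*√5)/(28536 + 1/6847) = (-32924 + 3*√5)/(195385993/6847) = (-32924 + 3*√5)*(6847/195385993) = -225430628/195385993 + 20541*√5/195385993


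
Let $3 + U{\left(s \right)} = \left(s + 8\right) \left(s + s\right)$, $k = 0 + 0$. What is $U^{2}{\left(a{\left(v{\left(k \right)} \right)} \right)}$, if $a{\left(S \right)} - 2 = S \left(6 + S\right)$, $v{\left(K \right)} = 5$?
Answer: $54863649$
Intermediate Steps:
$k = 0$
$a{\left(S \right)} = 2 + S \left(6 + S\right)$
$U{\left(s \right)} = -3 + 2 s \left(8 + s\right)$ ($U{\left(s \right)} = -3 + \left(s + 8\right) \left(s + s\right) = -3 + \left(8 + s\right) 2 s = -3 + 2 s \left(8 + s\right)$)
$U^{2}{\left(a{\left(v{\left(k \right)} \right)} \right)} = \left(-3 + 2 \left(2 + 5^{2} + 6 \cdot 5\right)^{2} + 16 \left(2 + 5^{2} + 6 \cdot 5\right)\right)^{2} = \left(-3 + 2 \left(2 + 25 + 30\right)^{2} + 16 \left(2 + 25 + 30\right)\right)^{2} = \left(-3 + 2 \cdot 57^{2} + 16 \cdot 57\right)^{2} = \left(-3 + 2 \cdot 3249 + 912\right)^{2} = \left(-3 + 6498 + 912\right)^{2} = 7407^{2} = 54863649$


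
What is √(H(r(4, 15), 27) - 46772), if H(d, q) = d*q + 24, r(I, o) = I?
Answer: 4*I*√2915 ≈ 215.96*I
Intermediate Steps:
H(d, q) = 24 + d*q
√(H(r(4, 15), 27) - 46772) = √((24 + 4*27) - 46772) = √((24 + 108) - 46772) = √(132 - 46772) = √(-46640) = 4*I*√2915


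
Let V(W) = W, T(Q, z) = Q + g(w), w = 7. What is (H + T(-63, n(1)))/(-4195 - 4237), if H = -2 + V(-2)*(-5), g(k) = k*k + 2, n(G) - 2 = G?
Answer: 1/2108 ≈ 0.00047438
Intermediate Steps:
n(G) = 2 + G
g(k) = 2 + k² (g(k) = k² + 2 = 2 + k²)
T(Q, z) = 51 + Q (T(Q, z) = Q + (2 + 7²) = Q + (2 + 49) = Q + 51 = 51 + Q)
H = 8 (H = -2 - 2*(-5) = -2 + 10 = 8)
(H + T(-63, n(1)))/(-4195 - 4237) = (8 + (51 - 63))/(-4195 - 4237) = (8 - 12)/(-8432) = -4*(-1/8432) = 1/2108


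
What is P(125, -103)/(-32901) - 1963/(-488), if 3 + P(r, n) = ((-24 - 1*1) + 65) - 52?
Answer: 21530661/5351896 ≈ 4.0230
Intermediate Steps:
P(r, n) = -15 (P(r, n) = -3 + (((-24 - 1*1) + 65) - 52) = -3 + (((-24 - 1) + 65) - 52) = -3 + ((-25 + 65) - 52) = -3 + (40 - 52) = -3 - 12 = -15)
P(125, -103)/(-32901) - 1963/(-488) = -15/(-32901) - 1963/(-488) = -15*(-1/32901) - 1963*(-1/488) = 5/10967 + 1963/488 = 21530661/5351896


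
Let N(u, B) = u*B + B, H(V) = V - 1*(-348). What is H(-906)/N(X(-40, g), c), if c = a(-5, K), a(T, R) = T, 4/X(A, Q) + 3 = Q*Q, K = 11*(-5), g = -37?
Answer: 381114/3425 ≈ 111.27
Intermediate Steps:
H(V) = 348 + V (H(V) = V + 348 = 348 + V)
K = -55
X(A, Q) = 4/(-3 + Q²) (X(A, Q) = 4/(-3 + Q*Q) = 4/(-3 + Q²))
c = -5
N(u, B) = B + B*u (N(u, B) = B*u + B = B + B*u)
H(-906)/N(X(-40, g), c) = (348 - 906)/((-5*(1 + 4/(-3 + (-37)²)))) = -558*(-1/(5*(1 + 4/(-3 + 1369)))) = -558*(-1/(5*(1 + 4/1366))) = -558*(-1/(5*(1 + 4*(1/1366)))) = -558*(-1/(5*(1 + 2/683))) = -558/((-5*685/683)) = -558/(-3425/683) = -558*(-683/3425) = 381114/3425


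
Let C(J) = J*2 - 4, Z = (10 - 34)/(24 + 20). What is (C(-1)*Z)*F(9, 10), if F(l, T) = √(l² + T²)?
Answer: 36*√181/11 ≈ 44.030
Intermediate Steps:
F(l, T) = √(T² + l²)
Z = -6/11 (Z = -24/44 = -24*1/44 = -6/11 ≈ -0.54545)
C(J) = -4 + 2*J (C(J) = 2*J - 4 = -4 + 2*J)
(C(-1)*Z)*F(9, 10) = ((-4 + 2*(-1))*(-6/11))*√(10² + 9²) = ((-4 - 2)*(-6/11))*√(100 + 81) = (-6*(-6/11))*√181 = 36*√181/11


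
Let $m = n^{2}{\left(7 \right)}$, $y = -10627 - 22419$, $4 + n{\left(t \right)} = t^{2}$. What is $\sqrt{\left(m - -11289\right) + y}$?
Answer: $2 i \sqrt{4933} \approx 140.47 i$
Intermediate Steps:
$n{\left(t \right)} = -4 + t^{2}$
$y = -33046$ ($y = -10627 - 22419 = -33046$)
$m = 2025$ ($m = \left(-4 + 7^{2}\right)^{2} = \left(-4 + 49\right)^{2} = 45^{2} = 2025$)
$\sqrt{\left(m - -11289\right) + y} = \sqrt{\left(2025 - -11289\right) - 33046} = \sqrt{\left(2025 + 11289\right) - 33046} = \sqrt{13314 - 33046} = \sqrt{-19732} = 2 i \sqrt{4933}$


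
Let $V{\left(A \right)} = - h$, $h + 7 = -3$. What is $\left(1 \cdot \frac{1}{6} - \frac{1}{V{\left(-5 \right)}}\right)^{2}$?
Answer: $\frac{1}{225} \approx 0.0044444$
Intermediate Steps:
$h = -10$ ($h = -7 - 3 = -10$)
$V{\left(A \right)} = 10$ ($V{\left(A \right)} = \left(-1\right) \left(-10\right) = 10$)
$\left(1 \cdot \frac{1}{6} - \frac{1}{V{\left(-5 \right)}}\right)^{2} = \left(1 \cdot \frac{1}{6} - \frac{1}{10}\right)^{2} = \left(\frac{1}{6} - \frac{1}{10}\right)^{2} = \left(\frac{1}{15}\right)^{2} = \frac{1}{225}$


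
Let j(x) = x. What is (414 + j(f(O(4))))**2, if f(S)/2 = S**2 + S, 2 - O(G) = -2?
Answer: 206116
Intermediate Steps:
O(G) = 4 (O(G) = 2 - 1*(-2) = 2 + 2 = 4)
f(S) = 2*S + 2*S**2 (f(S) = 2*(S**2 + S) = 2*(S + S**2) = 2*S + 2*S**2)
(414 + j(f(O(4))))**2 = (414 + 2*4*(1 + 4))**2 = (414 + 2*4*5)**2 = (414 + 40)**2 = 454**2 = 206116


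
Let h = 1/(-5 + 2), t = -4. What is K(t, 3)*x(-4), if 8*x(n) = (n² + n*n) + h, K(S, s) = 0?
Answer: 0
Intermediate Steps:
h = -⅓ (h = 1/(-3) = -⅓ ≈ -0.33333)
x(n) = -1/24 + n²/4 (x(n) = ((n² + n*n) - ⅓)/8 = ((n² + n²) - ⅓)/8 = (2*n² - ⅓)/8 = (-⅓ + 2*n²)/8 = -1/24 + n²/4)
K(t, 3)*x(-4) = 0*(-1/24 + (¼)*(-4)²) = 0*(-1/24 + (¼)*16) = 0*(-1/24 + 4) = 0*(95/24) = 0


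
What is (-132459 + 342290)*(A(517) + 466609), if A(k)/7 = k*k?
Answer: 490507660192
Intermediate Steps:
A(k) = 7*k² (A(k) = 7*(k*k) = 7*k²)
(-132459 + 342290)*(A(517) + 466609) = (-132459 + 342290)*(7*517² + 466609) = 209831*(7*267289 + 466609) = 209831*(1871023 + 466609) = 209831*2337632 = 490507660192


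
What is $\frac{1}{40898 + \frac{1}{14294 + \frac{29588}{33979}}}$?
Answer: $\frac{485725414}{19865198015751} \approx 2.4451 \cdot 10^{-5}$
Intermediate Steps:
$\frac{1}{40898 + \frac{1}{14294 + \frac{29588}{33979}}} = \frac{1}{40898 + \frac{1}{\frac{485725414}{33979}}} = \frac{1}{40898 + \frac{33979}{485725414}} = \frac{1}{\frac{19865198015751}{485725414}} = \frac{485725414}{19865198015751}$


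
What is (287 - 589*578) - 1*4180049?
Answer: -4520204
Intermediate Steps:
(287 - 589*578) - 1*4180049 = (287 - 340442) - 4180049 = -340155 - 4180049 = -4520204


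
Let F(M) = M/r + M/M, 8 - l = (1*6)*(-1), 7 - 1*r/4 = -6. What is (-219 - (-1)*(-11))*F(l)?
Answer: -3795/13 ≈ -291.92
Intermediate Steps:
r = 52 (r = 28 - 4*(-6) = 28 + 24 = 52)
l = 14 (l = 8 - 1*6*(-1) = 8 - 6*(-1) = 8 - 1*(-6) = 8 + 6 = 14)
F(M) = 1 + M/52 (F(M) = M/52 + M/M = M*(1/52) + 1 = M/52 + 1 = 1 + M/52)
(-219 - (-1)*(-11))*F(l) = (-219 - (-1)*(-11))*(1 + (1/52)*14) = (-219 - 1*11)*(1 + 7/26) = (-219 - 11)*(33/26) = -230*33/26 = -3795/13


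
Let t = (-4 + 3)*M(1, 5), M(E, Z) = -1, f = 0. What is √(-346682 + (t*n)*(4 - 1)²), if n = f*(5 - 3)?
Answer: I*√346682 ≈ 588.8*I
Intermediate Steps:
n = 0 (n = 0*(5 - 3) = 0*2 = 0)
t = 1 (t = (-4 + 3)*(-1) = -1*(-1) = 1)
√(-346682 + (t*n)*(4 - 1)²) = √(-346682 + (1*0)*(4 - 1)²) = √(-346682 + 0*3²) = √(-346682 + 0*9) = √(-346682 + 0) = √(-346682) = I*√346682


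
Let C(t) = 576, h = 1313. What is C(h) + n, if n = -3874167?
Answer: -3873591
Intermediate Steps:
C(h) + n = 576 - 3874167 = -3873591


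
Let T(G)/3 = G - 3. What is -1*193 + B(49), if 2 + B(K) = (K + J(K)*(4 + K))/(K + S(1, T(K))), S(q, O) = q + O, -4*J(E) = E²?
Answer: -273697/752 ≈ -363.96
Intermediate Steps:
J(E) = -E²/4
T(G) = -9 + 3*G (T(G) = 3*(G - 3) = 3*(-3 + G) = -9 + 3*G)
S(q, O) = O + q
B(K) = -2 + (K - K²*(4 + K)/4)/(-8 + 4*K) (B(K) = -2 + (K + (-K²/4)*(4 + K))/(K + ((-9 + 3*K) + 1)) = -2 + (K - K²*(4 + K)/4)/(K + (-8 + 3*K)) = -2 + (K - K²*(4 + K)/4)/(-8 + 4*K))
-1*193 + B(49) = -1*193 + (64 - 1*49³ - 28*49 - 4*49²)/(16*(-2 + 49)) = -193 + (1/16)*(64 - 1*117649 - 1372 - 4*2401)/47 = -193 + (1/16)*(1/47)*(64 - 117649 - 1372 - 9604) = -193 + (1/16)*(1/47)*(-128561) = -193 - 128561/752 = -273697/752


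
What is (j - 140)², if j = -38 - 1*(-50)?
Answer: 16384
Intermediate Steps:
j = 12 (j = -38 + 50 = 12)
(j - 140)² = (12 - 140)² = (-128)² = 16384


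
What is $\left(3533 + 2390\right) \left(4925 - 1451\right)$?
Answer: $20576502$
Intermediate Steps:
$\left(3533 + 2390\right) \left(4925 - 1451\right) = 5923 \cdot 3474 = 20576502$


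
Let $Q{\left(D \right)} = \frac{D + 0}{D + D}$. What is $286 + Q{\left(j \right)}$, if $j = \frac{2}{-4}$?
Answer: $\frac{573}{2} \approx 286.5$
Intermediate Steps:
$j = - \frac{1}{2}$ ($j = 2 \left(- \frac{1}{4}\right) = - \frac{1}{2} \approx -0.5$)
$Q{\left(D \right)} = \frac{1}{2}$ ($Q{\left(D \right)} = \frac{D}{2 D} = D \frac{1}{2 D} = \frac{1}{2}$)
$286 + Q{\left(j \right)} = 286 + \frac{1}{2} = \frac{573}{2}$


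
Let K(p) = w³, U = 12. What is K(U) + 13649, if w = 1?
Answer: 13650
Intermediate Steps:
K(p) = 1 (K(p) = 1³ = 1)
K(U) + 13649 = 1 + 13649 = 13650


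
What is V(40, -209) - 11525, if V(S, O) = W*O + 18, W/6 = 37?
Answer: -57905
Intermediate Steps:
W = 222 (W = 6*37 = 222)
V(S, O) = 18 + 222*O (V(S, O) = 222*O + 18 = 18 + 222*O)
V(40, -209) - 11525 = (18 + 222*(-209)) - 11525 = (18 - 46398) - 11525 = -46380 - 11525 = -57905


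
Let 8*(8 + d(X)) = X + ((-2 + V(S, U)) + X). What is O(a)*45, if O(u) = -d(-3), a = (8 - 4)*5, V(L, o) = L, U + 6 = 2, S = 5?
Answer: 3015/8 ≈ 376.88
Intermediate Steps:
U = -4 (U = -6 + 2 = -4)
a = 20 (a = 4*5 = 20)
d(X) = -61/8 + X/4 (d(X) = -8 + (X + ((-2 + 5) + X))/8 = -8 + (X + (3 + X))/8 = -8 + (3 + 2*X)/8 = -8 + (3/8 + X/4) = -61/8 + X/4)
O(u) = 67/8 (O(u) = -(-61/8 + (1/4)*(-3)) = -(-61/8 - 3/4) = -1*(-67/8) = 67/8)
O(a)*45 = (67/8)*45 = 3015/8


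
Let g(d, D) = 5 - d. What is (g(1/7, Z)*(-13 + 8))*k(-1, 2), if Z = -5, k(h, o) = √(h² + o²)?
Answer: -170*√5/7 ≈ -54.305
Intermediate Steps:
(g(1/7, Z)*(-13 + 8))*k(-1, 2) = ((5 - 1/7)*(-13 + 8))*√((-1)² + 2²) = ((5 - 1*⅐)*(-5))*√(1 + 4) = ((5 - ⅐)*(-5))*√5 = ((34/7)*(-5))*√5 = -170*√5/7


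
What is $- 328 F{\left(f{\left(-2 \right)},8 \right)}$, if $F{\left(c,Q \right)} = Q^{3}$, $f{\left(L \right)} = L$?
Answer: $-167936$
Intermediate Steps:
$- 328 F{\left(f{\left(-2 \right)},8 \right)} = - 328 \cdot 8^{3} = \left(-328\right) 512 = -167936$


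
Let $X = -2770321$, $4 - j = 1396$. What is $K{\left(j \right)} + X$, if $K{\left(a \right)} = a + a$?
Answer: $-2773105$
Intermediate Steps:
$j = -1392$ ($j = 4 - 1396 = -1392$)
$K{\left(a \right)} = 2 a$
$K{\left(j \right)} + X = 2 \left(-1392\right) - 2770321 = -2784 - 2770321 = -2773105$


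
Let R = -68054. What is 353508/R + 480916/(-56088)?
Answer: -6569476771/477126594 ≈ -13.769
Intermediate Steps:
353508/R + 480916/(-56088) = 353508/(-68054) + 480916/(-56088) = 353508*(-1/68054) + 480916*(-1/56088) = -176754/34027 - 120229/14022 = -6569476771/477126594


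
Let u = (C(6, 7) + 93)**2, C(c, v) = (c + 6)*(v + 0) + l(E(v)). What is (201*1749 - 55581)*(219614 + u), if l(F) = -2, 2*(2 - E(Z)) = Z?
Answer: 74062736352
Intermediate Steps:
E(Z) = 2 - Z/2
C(c, v) = -2 + v*(6 + c) (C(c, v) = (c + 6)*(v + 0) - 2 = (6 + c)*v - 2 = v*(6 + c) - 2 = -2 + v*(6 + c))
u = 30625 (u = ((-2 + 6*7 + 6*7) + 93)**2 = ((-2 + 42 + 42) + 93)**2 = (82 + 93)**2 = 175**2 = 30625)
(201*1749 - 55581)*(219614 + u) = (201*1749 - 55581)*(219614 + 30625) = (351549 - 55581)*250239 = 295968*250239 = 74062736352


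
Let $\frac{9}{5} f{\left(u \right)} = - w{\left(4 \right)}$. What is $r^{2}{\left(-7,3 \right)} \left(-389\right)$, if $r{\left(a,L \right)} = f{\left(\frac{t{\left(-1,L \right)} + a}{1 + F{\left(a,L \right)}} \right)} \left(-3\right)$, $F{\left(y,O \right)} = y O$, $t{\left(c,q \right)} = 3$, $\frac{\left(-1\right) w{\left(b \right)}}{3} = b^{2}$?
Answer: $-2489600$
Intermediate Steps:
$w{\left(b \right)} = - 3 b^{2}$
$F{\left(y,O \right)} = O y$
$f{\left(u \right)} = \frac{80}{3}$ ($f{\left(u \right)} = \frac{5 \left(- \left(-3\right) 4^{2}\right)}{9} = \frac{5 \left(- \left(-3\right) 16\right)}{9} = \frac{5 \left(\left(-1\right) \left(-48\right)\right)}{9} = \frac{5}{9} \cdot 48 = \frac{80}{3}$)
$r{\left(a,L \right)} = -80$ ($r{\left(a,L \right)} = \frac{80}{3} \left(-3\right) = -80$)
$r^{2}{\left(-7,3 \right)} \left(-389\right) = \left(-80\right)^{2} \left(-389\right) = 6400 \left(-389\right) = -2489600$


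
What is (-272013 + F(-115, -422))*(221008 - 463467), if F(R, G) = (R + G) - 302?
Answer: 66155423068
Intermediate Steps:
F(R, G) = -302 + G + R (F(R, G) = (G + R) - 302 = -302 + G + R)
(-272013 + F(-115, -422))*(221008 - 463467) = (-272013 + (-302 - 422 - 115))*(221008 - 463467) = (-272013 - 839)*(-242459) = -272852*(-242459) = 66155423068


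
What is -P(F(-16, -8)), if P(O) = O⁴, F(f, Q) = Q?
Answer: -4096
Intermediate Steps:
-P(F(-16, -8)) = -1*(-8)⁴ = -1*4096 = -4096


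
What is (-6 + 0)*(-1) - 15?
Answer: -9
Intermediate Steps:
(-6 + 0)*(-1) - 15 = -6*(-1) - 15 = 6 - 15 = -9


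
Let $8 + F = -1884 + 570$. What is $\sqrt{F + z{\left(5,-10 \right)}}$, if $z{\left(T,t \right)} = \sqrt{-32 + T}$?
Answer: $\sqrt{-1322 + 3 i \sqrt{3}} \approx 0.07146 + 36.359 i$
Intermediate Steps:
$F = -1322$ ($F = -8 + \left(-1884 + 570\right) = -8 - 1314 = -1322$)
$\sqrt{F + z{\left(5,-10 \right)}} = \sqrt{-1322 + \sqrt{-32 + 5}} = \sqrt{-1322 + \sqrt{-27}} = \sqrt{-1322 + 3 i \sqrt{3}}$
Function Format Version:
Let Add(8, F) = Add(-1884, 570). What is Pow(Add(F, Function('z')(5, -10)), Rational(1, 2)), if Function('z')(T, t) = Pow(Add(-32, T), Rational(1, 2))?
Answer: Pow(Add(-1322, Mul(3, I, Pow(3, Rational(1, 2)))), Rational(1, 2)) ≈ Add(0.07146, Mul(36.359, I))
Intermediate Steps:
F = -1322 (F = Add(-8, Add(-1884, 570)) = Add(-8, -1314) = -1322)
Pow(Add(F, Function('z')(5, -10)), Rational(1, 2)) = Pow(Add(-1322, Pow(Add(-32, 5), Rational(1, 2))), Rational(1, 2)) = Pow(Add(-1322, Pow(-27, Rational(1, 2))), Rational(1, 2)) = Pow(Add(-1322, Mul(3, I, Pow(3, Rational(1, 2)))), Rational(1, 2))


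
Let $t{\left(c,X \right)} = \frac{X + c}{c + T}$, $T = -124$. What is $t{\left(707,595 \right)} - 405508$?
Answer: $- \frac{236409862}{583} \approx -4.0551 \cdot 10^{5}$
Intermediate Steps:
$t{\left(c,X \right)} = \frac{X + c}{-124 + c}$ ($t{\left(c,X \right)} = \frac{X + c}{c - 124} = \frac{X + c}{-124 + c}$)
$t{\left(707,595 \right)} - 405508 = \frac{595 + 707}{-124 + 707} - 405508 = \frac{1}{583} \cdot 1302 - 405508 = \frac{1302}{583} - 405508 = - \frac{236409862}{583}$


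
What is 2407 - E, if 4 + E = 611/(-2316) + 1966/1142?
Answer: 3186465449/1322436 ≈ 2409.5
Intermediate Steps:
E = -3361997/1322436 (E = -4 + (611/(-2316) + 1966/1142) = -4 + (611*(-1/2316) + 1966*(1/1142)) = -4 + (-611/2316 + 983/571) = -4 + 1927747/1322436 = -3361997/1322436 ≈ -2.5423)
2407 - E = 2407 - 1*(-3361997/1322436) = 2407 + 3361997/1322436 = 3186465449/1322436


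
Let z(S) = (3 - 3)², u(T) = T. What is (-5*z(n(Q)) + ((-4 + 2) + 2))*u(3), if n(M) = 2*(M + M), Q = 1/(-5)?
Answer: 0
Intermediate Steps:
Q = -⅕ ≈ -0.20000
n(M) = 4*M (n(M) = 2*(2*M) = 4*M)
z(S) = 0 (z(S) = 0² = 0)
(-5*z(n(Q)) + ((-4 + 2) + 2))*u(3) = (-5*0 + ((-4 + 2) + 2))*3 = (0 + (-2 + 2))*3 = (0 + 0)*3 = 0*3 = 0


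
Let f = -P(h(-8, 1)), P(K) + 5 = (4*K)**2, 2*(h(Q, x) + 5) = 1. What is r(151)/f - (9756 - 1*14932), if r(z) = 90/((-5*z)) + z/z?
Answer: 249322611/48169 ≈ 5176.0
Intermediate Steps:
h(Q, x) = -9/2 (h(Q, x) = -5 + (1/2)*1 = -5 + 1/2 = -9/2)
P(K) = -5 + 16*K**2 (P(K) = -5 + (4*K)**2 = -5 + 16*K**2)
f = -319 (f = -(-5 + 16*(-9/2)**2) = -(-5 + 16*(81/4)) = -(-5 + 324) = -1*319 = -319)
r(z) = 1 - 18/z (r(z) = 90*(-1/(5*z)) + 1 = -18/z + 1 = 1 - 18/z)
r(151)/f - (9756 - 1*14932) = ((-18 + 151)/151)/(-319) - (9756 - 1*14932) = ((1/151)*133)*(-1/319) - (9756 - 14932) = (133/151)*(-1/319) - 1*(-5176) = -133/48169 + 5176 = 249322611/48169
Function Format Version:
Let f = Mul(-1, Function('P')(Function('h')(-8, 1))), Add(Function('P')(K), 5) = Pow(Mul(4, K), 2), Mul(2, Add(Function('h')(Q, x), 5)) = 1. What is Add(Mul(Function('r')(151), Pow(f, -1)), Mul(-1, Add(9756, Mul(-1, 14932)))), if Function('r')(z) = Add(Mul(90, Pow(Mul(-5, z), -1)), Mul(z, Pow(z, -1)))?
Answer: Rational(249322611, 48169) ≈ 5176.0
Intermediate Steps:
Function('h')(Q, x) = Rational(-9, 2) (Function('h')(Q, x) = Add(-5, Mul(Rational(1, 2), 1)) = Add(-5, Rational(1, 2)) = Rational(-9, 2))
Function('P')(K) = Add(-5, Mul(16, Pow(K, 2))) (Function('P')(K) = Add(-5, Pow(Mul(4, K), 2)) = Add(-5, Mul(16, Pow(K, 2))))
f = -319 (f = Mul(-1, Add(-5, Mul(16, Pow(Rational(-9, 2), 2)))) = Mul(-1, Add(-5, Mul(16, Rational(81, 4)))) = Mul(-1, Add(-5, 324)) = Mul(-1, 319) = -319)
Function('r')(z) = Add(1, Mul(-18, Pow(z, -1))) (Function('r')(z) = Add(Mul(90, Mul(Rational(-1, 5), Pow(z, -1))), 1) = Add(Mul(-18, Pow(z, -1)), 1) = Add(1, Mul(-18, Pow(z, -1))))
Add(Mul(Function('r')(151), Pow(f, -1)), Mul(-1, Add(9756, Mul(-1, 14932)))) = Add(Mul(Mul(Pow(151, -1), Add(-18, 151)), Pow(-319, -1)), Mul(-1, Add(9756, Mul(-1, 14932)))) = Add(Mul(Mul(Rational(1, 151), 133), Rational(-1, 319)), Mul(-1, Add(9756, -14932))) = Add(Mul(Rational(133, 151), Rational(-1, 319)), Mul(-1, -5176)) = Add(Rational(-133, 48169), 5176) = Rational(249322611, 48169)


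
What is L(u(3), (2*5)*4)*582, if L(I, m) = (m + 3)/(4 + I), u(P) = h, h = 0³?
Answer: 12513/2 ≈ 6256.5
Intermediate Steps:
h = 0
u(P) = 0
L(I, m) = (3 + m)/(4 + I)
L(u(3), (2*5)*4)*582 = ((3 + (2*5)*4)/(4 + 0))*582 = ((3 + 10*4)/4)*582 = ((3 + 40)/4)*582 = ((¼)*43)*582 = (43/4)*582 = 12513/2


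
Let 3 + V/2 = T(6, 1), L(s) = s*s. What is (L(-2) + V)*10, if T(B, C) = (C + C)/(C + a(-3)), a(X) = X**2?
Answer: -16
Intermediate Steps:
L(s) = s**2
T(B, C) = 2*C/(9 + C) (T(B, C) = (C + C)/(C + (-3)**2) = (2*C)/(C + 9) = (2*C)/(9 + C) = 2*C/(9 + C))
V = -28/5 (V = -6 + 2*(2*1/(9 + 1)) = -6 + 2*(2*1/10) = -6 + 2*(2*1*(1/10)) = -6 + 2*(1/5) = -6 + 2/5 = -28/5 ≈ -5.6000)
(L(-2) + V)*10 = ((-2)**2 - 28/5)*10 = (4 - 28/5)*10 = -8/5*10 = -16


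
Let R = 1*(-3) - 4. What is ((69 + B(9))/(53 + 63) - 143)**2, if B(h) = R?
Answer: 68277169/3364 ≈ 20296.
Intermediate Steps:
R = -7 (R = -3 - 4 = -7)
B(h) = -7
((69 + B(9))/(53 + 63) - 143)**2 = ((69 - 7)/(53 + 63) - 143)**2 = (62/116 - 143)**2 = (62*(1/116) - 143)**2 = (31/58 - 143)**2 = (-8263/58)**2 = 68277169/3364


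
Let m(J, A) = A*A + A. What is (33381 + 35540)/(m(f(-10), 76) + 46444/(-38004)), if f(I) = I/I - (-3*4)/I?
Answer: 654818421/55588241 ≈ 11.780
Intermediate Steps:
f(I) = 1 + 12/I (f(I) = 1 - (-12)/I = 1 + 12/I)
m(J, A) = A + A² (m(J, A) = A² + A = A + A²)
(33381 + 35540)/(m(f(-10), 76) + 46444/(-38004)) = (33381 + 35540)/(76*(1 + 76) + 46444/(-38004)) = 68921/(76*77 + 46444*(-1/38004)) = 68921/(5852 - 11611/9501) = 68921/(55588241/9501) = 68921*(9501/55588241) = 654818421/55588241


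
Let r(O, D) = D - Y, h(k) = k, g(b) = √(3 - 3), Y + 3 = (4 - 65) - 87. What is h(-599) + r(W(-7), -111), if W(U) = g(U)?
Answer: -559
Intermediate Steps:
Y = -151 (Y = -3 + ((4 - 65) - 87) = -3 + (-61 - 87) = -3 - 148 = -151)
g(b) = 0 (g(b) = √0 = 0)
W(U) = 0
r(O, D) = 151 + D (r(O, D) = D - 1*(-151) = D + 151 = 151 + D)
h(-599) + r(W(-7), -111) = -599 + (151 - 111) = -599 + 40 = -559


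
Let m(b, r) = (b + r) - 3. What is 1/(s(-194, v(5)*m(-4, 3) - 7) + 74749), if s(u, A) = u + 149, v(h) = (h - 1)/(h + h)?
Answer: 1/74704 ≈ 1.3386e-5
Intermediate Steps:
v(h) = (-1 + h)/(2*h) (v(h) = (-1 + h)/((2*h)) = (-1 + h)*(1/(2*h)) = (-1 + h)/(2*h))
m(b, r) = -3 + b + r
s(u, A) = 149 + u
1/(s(-194, v(5)*m(-4, 3) - 7) + 74749) = 1/((149 - 194) + 74749) = 1/(-45 + 74749) = 1/74704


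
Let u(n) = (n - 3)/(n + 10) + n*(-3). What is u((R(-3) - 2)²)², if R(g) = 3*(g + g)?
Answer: 241673509609/168100 ≈ 1.4377e+6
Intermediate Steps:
R(g) = 6*g (R(g) = 3*(2*g) = 6*g)
u(n) = -3*n + (-3 + n)/(10 + n) (u(n) = (-3 + n)/(10 + n) - 3*n = -3*n + (-3 + n)/(10 + n))
u((R(-3) - 2)²)² = ((-3 - 29*(6*(-3) - 2)² - 3*(6*(-3) - 2)⁴)/(10 + (6*(-3) - 2)²))² = ((-3 - 29*(-18 - 2)² - 3*(-18 - 2)⁴)/(10 + (-18 - 2)²))² = ((-3 - 29*(-20)² - 3*((-20)²)²)/(10 + (-20)²))² = ((-3 - 29*400 - 3*400²)/(10 + 400))² = ((-3 - 11600 - 3*160000)/410)² = ((-3 - 11600 - 480000)/410)² = ((1/410)*(-491603))² = (-491603/410)² = 241673509609/168100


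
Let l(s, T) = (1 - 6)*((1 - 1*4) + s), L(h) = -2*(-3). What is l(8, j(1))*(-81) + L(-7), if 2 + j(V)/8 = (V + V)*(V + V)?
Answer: 2031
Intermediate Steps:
j(V) = -16 + 32*V² (j(V) = -16 + 8*((V + V)*(V + V)) = -16 + 8*((2*V)*(2*V)) = -16 + 8*(4*V²) = -16 + 32*V²)
L(h) = 6
l(s, T) = 15 - 5*s (l(s, T) = -5*((1 - 4) + s) = -5*(-3 + s) = 15 - 5*s)
l(8, j(1))*(-81) + L(-7) = (15 - 5*8)*(-81) + 6 = (15 - 40)*(-81) + 6 = -25*(-81) + 6 = 2025 + 6 = 2031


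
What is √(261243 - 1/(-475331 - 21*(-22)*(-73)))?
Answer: 2*√16924564354651391/509057 ≈ 511.12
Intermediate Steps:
√(261243 - 1/(-475331 - 21*(-22)*(-73))) = √(261243 - 1/(-475331 + 462*(-73))) = √(261243 - 1/(-475331 - 33726)) = √(261243 - 1/(-509057)) = √(261243 - 1*(-1/509057)) = √(261243 + 1/509057) = √(132987577852/509057) = 2*√16924564354651391/509057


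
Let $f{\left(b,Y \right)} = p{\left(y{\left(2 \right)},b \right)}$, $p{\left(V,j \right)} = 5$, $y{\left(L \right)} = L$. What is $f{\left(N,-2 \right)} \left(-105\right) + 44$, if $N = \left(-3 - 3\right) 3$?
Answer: $-481$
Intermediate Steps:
$N = -18$ ($N = \left(-6\right) 3 = -18$)
$f{\left(b,Y \right)} = 5$
$f{\left(N,-2 \right)} \left(-105\right) + 44 = 5 \left(-105\right) + 44 = -525 + 44 = -481$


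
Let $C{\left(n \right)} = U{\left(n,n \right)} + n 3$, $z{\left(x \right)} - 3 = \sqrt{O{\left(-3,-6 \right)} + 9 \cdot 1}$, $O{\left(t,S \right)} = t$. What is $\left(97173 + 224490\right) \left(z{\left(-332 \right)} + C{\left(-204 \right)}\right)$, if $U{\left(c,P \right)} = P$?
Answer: $-261512019 + 321663 \sqrt{6} \approx -2.6072 \cdot 10^{8}$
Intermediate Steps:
$z{\left(x \right)} = 3 + \sqrt{6}$ ($z{\left(x \right)} = 3 + \sqrt{-3 + 9 \cdot 1} = 3 + \sqrt{-3 + 9} = 3 + \sqrt{6}$)
$C{\left(n \right)} = 4 n$ ($C{\left(n \right)} = n + n 3 = n + 3 n = 4 n$)
$\left(97173 + 224490\right) \left(z{\left(-332 \right)} + C{\left(-204 \right)}\right) = \left(97173 + 224490\right) \left(\left(3 + \sqrt{6}\right) + 4 \left(-204\right)\right) = 321663 \left(\left(3 + \sqrt{6}\right) - 816\right) = 321663 \left(-813 + \sqrt{6}\right) = -261512019 + 321663 \sqrt{6}$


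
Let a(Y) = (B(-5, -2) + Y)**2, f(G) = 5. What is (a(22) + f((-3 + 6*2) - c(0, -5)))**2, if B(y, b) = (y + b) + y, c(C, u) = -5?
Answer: 11025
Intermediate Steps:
B(y, b) = b + 2*y (B(y, b) = (b + y) + y = b + 2*y)
a(Y) = (-12 + Y)**2 (a(Y) = ((-2 + 2*(-5)) + Y)**2 = ((-2 - 10) + Y)**2 = (-12 + Y)**2)
(a(22) + f((-3 + 6*2) - c(0, -5)))**2 = ((-12 + 22)**2 + 5)**2 = (10**2 + 5)**2 = (100 + 5)**2 = 105**2 = 11025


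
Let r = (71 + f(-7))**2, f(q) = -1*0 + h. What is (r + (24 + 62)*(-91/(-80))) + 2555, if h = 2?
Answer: 319273/40 ≈ 7981.8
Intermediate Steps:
f(q) = 2 (f(q) = -1*0 + 2 = 0 + 2 = 2)
r = 5329 (r = (71 + 2)**2 = 73**2 = 5329)
(r + (24 + 62)*(-91/(-80))) + 2555 = (5329 + (24 + 62)*(-91/(-80))) + 2555 = (5329 + 86*(-91*(-1/80))) + 2555 = (5329 + 86*(91/80)) + 2555 = (5329 + 3913/40) + 2555 = 217073/40 + 2555 = 319273/40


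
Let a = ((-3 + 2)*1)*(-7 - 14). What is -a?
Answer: -21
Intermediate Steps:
a = 21 (a = -1*1*(-21) = -1*(-21) = 21)
-a = -1*21 = -21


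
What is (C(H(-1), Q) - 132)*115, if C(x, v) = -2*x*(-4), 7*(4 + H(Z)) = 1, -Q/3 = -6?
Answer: -131100/7 ≈ -18729.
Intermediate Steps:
Q = 18 (Q = -3*(-6) = 18)
H(Z) = -27/7 (H(Z) = -4 + (⅐)*1 = -4 + ⅐ = -27/7)
C(x, v) = 8*x
(C(H(-1), Q) - 132)*115 = (8*(-27/7) - 132)*115 = (-216/7 - 132)*115 = -1140/7*115 = -131100/7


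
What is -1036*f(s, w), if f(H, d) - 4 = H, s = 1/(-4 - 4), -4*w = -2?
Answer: -8029/2 ≈ -4014.5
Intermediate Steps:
w = ½ (w = -¼*(-2) = ½ ≈ 0.50000)
s = -⅛ (s = 1/(-8) = -⅛ ≈ -0.12500)
f(H, d) = 4 + H
-1036*f(s, w) = -1036*(4 - ⅛) = -1036*31/8 = -8029/2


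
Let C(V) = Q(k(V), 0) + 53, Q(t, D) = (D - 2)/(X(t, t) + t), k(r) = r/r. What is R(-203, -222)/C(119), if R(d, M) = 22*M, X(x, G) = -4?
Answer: -14652/161 ≈ -91.006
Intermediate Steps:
k(r) = 1
Q(t, D) = (-2 + D)/(-4 + t) (Q(t, D) = (D - 2)/(-4 + t) = (-2 + D)/(-4 + t))
C(V) = 161/3 (C(V) = (-2 + 0)/(-4 + 1) + 53 = -2/(-3) + 53 = -⅓*(-2) + 53 = ⅔ + 53 = 161/3)
R(-203, -222)/C(119) = (22*(-222))/(161/3) = -4884*3/161 = -14652/161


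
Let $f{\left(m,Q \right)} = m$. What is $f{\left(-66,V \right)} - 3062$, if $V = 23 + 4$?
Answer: $-3128$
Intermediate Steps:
$V = 27$
$f{\left(-66,V \right)} - 3062 = -66 - 3062 = -3128$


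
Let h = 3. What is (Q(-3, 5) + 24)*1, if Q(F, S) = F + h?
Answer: 24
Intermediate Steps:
Q(F, S) = 3 + F (Q(F, S) = F + 3 = 3 + F)
(Q(-3, 5) + 24)*1 = ((3 - 3) + 24)*1 = (0 + 24)*1 = 24*1 = 24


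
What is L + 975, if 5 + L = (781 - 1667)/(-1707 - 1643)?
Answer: 1625193/1675 ≈ 970.26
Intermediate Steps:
L = -7932/1675 (L = -5 + (781 - 1667)/(-1707 - 1643) = -5 - 886/(-3350) = -5 - 886*(-1/3350) = -5 + 443/1675 = -7932/1675 ≈ -4.7355)
L + 975 = -7932/1675 + 975 = 1625193/1675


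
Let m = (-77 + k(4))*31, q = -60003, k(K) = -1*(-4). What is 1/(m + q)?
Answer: -1/62266 ≈ -1.6060e-5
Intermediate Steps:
k(K) = 4
m = -2263 (m = (-77 + 4)*31 = -73*31 = -2263)
1/(m + q) = 1/(-2263 - 60003) = 1/(-62266) = -1/62266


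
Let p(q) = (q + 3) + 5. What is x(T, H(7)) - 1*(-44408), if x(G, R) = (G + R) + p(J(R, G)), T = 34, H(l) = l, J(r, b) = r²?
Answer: 44506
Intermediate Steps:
p(q) = 8 + q (p(q) = (3 + q) + 5 = 8 + q)
x(G, R) = 8 + G + R + R² (x(G, R) = (G + R) + (8 + R²) = 8 + G + R + R²)
x(T, H(7)) - 1*(-44408) = (8 + 34 + 7 + 7²) - 1*(-44408) = (8 + 34 + 7 + 49) + 44408 = 98 + 44408 = 44506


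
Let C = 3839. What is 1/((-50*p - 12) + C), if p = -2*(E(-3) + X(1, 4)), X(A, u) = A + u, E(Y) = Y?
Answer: 1/4027 ≈ 0.00024832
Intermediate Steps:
p = -4 (p = -2*(-3 + (1 + 4)) = -2*(-3 + 5) = -2*2 = -4)
1/((-50*p - 12) + C) = 1/((-50*(-4) - 12) + 3839) = 1/((200 - 12) + 3839) = 1/(188 + 3839) = 1/4027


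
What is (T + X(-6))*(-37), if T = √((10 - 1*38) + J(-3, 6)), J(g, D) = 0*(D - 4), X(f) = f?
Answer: 222 - 74*I*√7 ≈ 222.0 - 195.79*I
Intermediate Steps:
J(g, D) = 0 (J(g, D) = 0*(-4 + D) = 0)
T = 2*I*√7 (T = √((10 - 1*38) + 0) = √((10 - 38) + 0) = √(-28 + 0) = √(-28) = 2*I*√7 ≈ 5.2915*I)
(T + X(-6))*(-37) = (2*I*√7 - 6)*(-37) = (-6 + 2*I*√7)*(-37) = 222 - 74*I*√7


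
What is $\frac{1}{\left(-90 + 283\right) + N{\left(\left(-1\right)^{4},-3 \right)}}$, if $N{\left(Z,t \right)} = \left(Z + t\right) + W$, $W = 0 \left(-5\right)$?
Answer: $\frac{1}{191} \approx 0.0052356$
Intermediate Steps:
$W = 0$
$N{\left(Z,t \right)} = Z + t$ ($N{\left(Z,t \right)} = \left(Z + t\right) + 0 = Z + t$)
$\frac{1}{\left(-90 + 283\right) + N{\left(\left(-1\right)^{4},-3 \right)}} = \frac{1}{\left(-90 + 283\right) - \left(3 - \left(-1\right)^{4}\right)} = \frac{1}{193 + \left(1 - 3\right)} = \frac{1}{193 - 2} = \frac{1}{191}$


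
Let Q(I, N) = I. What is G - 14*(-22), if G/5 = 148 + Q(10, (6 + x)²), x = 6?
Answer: 1098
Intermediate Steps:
G = 790 (G = 5*(148 + 10) = 5*158 = 790)
G - 14*(-22) = 790 - 14*(-22) = 790 + 308 = 1098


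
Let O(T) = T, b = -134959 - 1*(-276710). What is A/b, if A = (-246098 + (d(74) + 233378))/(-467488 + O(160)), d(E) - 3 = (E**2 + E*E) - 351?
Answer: 529/16561052832 ≈ 3.1942e-8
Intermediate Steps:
d(E) = -348 + 2*E**2 (d(E) = 3 + ((E**2 + E*E) - 351) = 3 + ((E**2 + E**2) - 351) = 3 + (2*E**2 - 351) = 3 + (-351 + 2*E**2) = -348 + 2*E**2)
b = 141751 (b = -134959 + 276710 = 141751)
A = 529/116832 (A = (-246098 + ((-348 + 2*74**2) + 233378))/(-467488 + 160) = (-246098 + ((-348 + 2*5476) + 233378))/(-467328) = (-246098 + ((-348 + 10952) + 233378))*(-1/467328) = (-246098 + (10604 + 233378))*(-1/467328) = (-246098 + 243982)*(-1/467328) = -2116*(-1/467328) = 529/116832 ≈ 0.0045279)
A/b = (529/116832)/141751 = (529/116832)*(1/141751) = 529/16561052832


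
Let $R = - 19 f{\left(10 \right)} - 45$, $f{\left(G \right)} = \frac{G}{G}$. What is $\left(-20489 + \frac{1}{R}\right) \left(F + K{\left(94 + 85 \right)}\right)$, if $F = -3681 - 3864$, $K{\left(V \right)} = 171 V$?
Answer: $- \frac{3780469251}{8} \approx -4.7256 \cdot 10^{8}$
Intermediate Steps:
$f{\left(G \right)} = 1$
$R = -64$ ($R = \left(-19\right) 1 - 45 = -19 - 45 = -64$)
$F = -7545$
$\left(-20489 + \frac{1}{R}\right) \left(F + K{\left(94 + 85 \right)}\right) = \left(-20489 + \frac{1}{-64}\right) \left(-7545 + 171 \left(94 + 85\right)\right) = \left(-20489 - \frac{1}{64}\right) \left(-7545 + 171 \cdot 179\right) = - \frac{1311297 \left(-7545 + 30609\right)}{64} = \left(- \frac{1311297}{64}\right) 23064 = - \frac{3780469251}{8}$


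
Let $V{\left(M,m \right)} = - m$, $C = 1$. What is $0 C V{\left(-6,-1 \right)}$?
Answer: $0$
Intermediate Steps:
$0 C V{\left(-6,-1 \right)} = 0 \cdot 1 \left(\left(-1\right) \left(-1\right)\right) = 0 \cdot 1 = 0$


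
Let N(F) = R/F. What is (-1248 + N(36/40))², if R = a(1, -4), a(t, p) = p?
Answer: 127057984/81 ≈ 1.5686e+6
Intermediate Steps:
R = -4
N(F) = -4/F
(-1248 + N(36/40))² = (-1248 - 4/(36/40))² = (-1248 - 4/(36*(1/40)))² = (-1248 - 4/9/10)² = (-1248 - 4*10/9)² = (-1248 - 40/9)² = (-11272/9)² = 127057984/81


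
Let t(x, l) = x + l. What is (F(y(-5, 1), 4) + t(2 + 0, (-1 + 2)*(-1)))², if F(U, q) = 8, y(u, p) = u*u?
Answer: 81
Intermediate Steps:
y(u, p) = u²
t(x, l) = l + x
(F(y(-5, 1), 4) + t(2 + 0, (-1 + 2)*(-1)))² = (8 + ((-1 + 2)*(-1) + (2 + 0)))² = (8 + (1*(-1) + 2))² = (8 + (-1 + 2))² = (8 + 1)² = 9² = 81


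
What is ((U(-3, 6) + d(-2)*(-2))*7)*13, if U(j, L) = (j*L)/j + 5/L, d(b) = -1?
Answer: 4823/6 ≈ 803.83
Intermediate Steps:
U(j, L) = L + 5/L (U(j, L) = (L*j)/j + 5/L = L + 5/L)
((U(-3, 6) + d(-2)*(-2))*7)*13 = (((6 + 5/6) - 1*(-2))*7)*13 = (((6 + 5*(1/6)) + 2)*7)*13 = (((6 + 5/6) + 2)*7)*13 = ((41/6 + 2)*7)*13 = ((53/6)*7)*13 = (371/6)*13 = 4823/6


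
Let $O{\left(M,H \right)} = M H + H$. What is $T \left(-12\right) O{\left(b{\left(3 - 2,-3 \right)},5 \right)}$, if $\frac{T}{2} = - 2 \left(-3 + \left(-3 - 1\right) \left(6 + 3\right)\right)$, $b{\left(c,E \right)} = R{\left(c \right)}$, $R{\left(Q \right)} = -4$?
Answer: $28080$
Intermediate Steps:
$b{\left(c,E \right)} = -4$
$T = 156$ ($T = 2 \left(- 2 \left(-3 + \left(-3 - 1\right) \left(6 + 3\right)\right)\right) = 2 \left(- 2 \left(-3 - 36\right)\right) = 2 \left(\left(-2\right) \left(-39\right)\right) = 2 \cdot 78 = 156$)
$O{\left(M,H \right)} = H + H M$ ($O{\left(M,H \right)} = H M + H = H + H M$)
$T \left(-12\right) O{\left(b{\left(3 - 2,-3 \right)},5 \right)} = 156 \left(-12\right) 5 \left(1 - 4\right) = - 1872 \cdot 5 \left(-3\right) = \left(-1872\right) \left(-15\right) = 28080$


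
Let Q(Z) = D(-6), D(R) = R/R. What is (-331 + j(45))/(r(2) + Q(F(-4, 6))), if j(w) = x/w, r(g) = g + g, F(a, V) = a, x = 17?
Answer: -14878/225 ≈ -66.124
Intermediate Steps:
D(R) = 1
r(g) = 2*g
Q(Z) = 1
j(w) = 17/w
(-331 + j(45))/(r(2) + Q(F(-4, 6))) = (-331 + 17/45)/(2*2 + 1) = (-331 + 17*(1/45))/(4 + 1) = (-331 + 17/45)/5 = -14878/45*1/5 = -14878/225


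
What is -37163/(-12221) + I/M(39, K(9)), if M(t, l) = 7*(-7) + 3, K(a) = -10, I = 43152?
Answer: -262825547/281083 ≈ -935.05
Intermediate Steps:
M(t, l) = -46 (M(t, l) = -49 + 3 = -46)
-37163/(-12221) + I/M(39, K(9)) = -37163/(-12221) + 43152/(-46) = -37163*(-1/12221) + 43152*(-1/46) = 37163/12221 - 21576/23 = -262825547/281083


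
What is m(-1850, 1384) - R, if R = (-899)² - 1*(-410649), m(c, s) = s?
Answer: -1217466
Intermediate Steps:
R = 1218850 (R = 808201 + 410649 = 1218850)
m(-1850, 1384) - R = 1384 - 1*1218850 = 1384 - 1218850 = -1217466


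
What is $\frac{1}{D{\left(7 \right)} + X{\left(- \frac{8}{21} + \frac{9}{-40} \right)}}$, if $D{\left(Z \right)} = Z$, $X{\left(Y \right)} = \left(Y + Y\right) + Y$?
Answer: $\frac{280}{1451} \approx 0.19297$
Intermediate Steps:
$X{\left(Y \right)} = 3 Y$ ($X{\left(Y \right)} = 2 Y + Y = 3 Y$)
$\frac{1}{D{\left(7 \right)} + X{\left(- \frac{8}{21} + \frac{9}{-40} \right)}} = \frac{1}{7 + 3 \left(- \frac{8}{21} + \frac{9}{-40}\right)} = \frac{1}{7 + 3 \left(\left(-8\right) \frac{1}{21} + 9 \left(- \frac{1}{40}\right)\right)} = \frac{1}{7 + 3 \left(- \frac{8}{21} - \frac{9}{40}\right)} = \frac{1}{7 + 3 \left(- \frac{509}{840}\right)} = \frac{1}{7 - \frac{509}{280}} = \frac{1}{\frac{1451}{280}} = \frac{280}{1451}$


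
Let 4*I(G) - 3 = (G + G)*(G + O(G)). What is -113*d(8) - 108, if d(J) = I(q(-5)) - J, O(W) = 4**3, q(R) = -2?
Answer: 30869/4 ≈ 7717.3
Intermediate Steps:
O(W) = 64
I(G) = 3/4 + G*(64 + G)/2 (I(G) = 3/4 + ((G + G)*(G + 64))/4 = 3/4 + ((2*G)*(64 + G))/4 = 3/4 + (2*G*(64 + G))/4 = 3/4 + G*(64 + G)/2)
d(J) = -245/4 - J (d(J) = (3/4 + (1/2)*(-2)**2 + 32*(-2)) - J = (3/4 + (1/2)*4 - 64) - J = (3/4 + 2 - 64) - J = -245/4 - J)
-113*d(8) - 108 = -113*(-245/4 - 1*8) - 108 = -113*(-245/4 - 8) - 108 = -113*(-277/4) - 108 = 31301/4 - 108 = 30869/4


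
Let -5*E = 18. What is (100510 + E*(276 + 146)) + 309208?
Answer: 2040994/5 ≈ 4.0820e+5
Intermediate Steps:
E = -18/5 (E = -1/5*18 = -18/5 ≈ -3.6000)
(100510 + E*(276 + 146)) + 309208 = (100510 - 18*(276 + 146)/5) + 309208 = (100510 - 18/5*422) + 309208 = (100510 - 7596/5) + 309208 = 494954/5 + 309208 = 2040994/5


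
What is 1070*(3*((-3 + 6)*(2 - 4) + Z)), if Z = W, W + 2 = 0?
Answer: -25680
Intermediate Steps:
W = -2 (W = -2 + 0 = -2)
Z = -2
1070*(3*((-3 + 6)*(2 - 4) + Z)) = 1070*(3*((-3 + 6)*(2 - 4) - 2)) = 1070*(3*(3*(-2) - 2)) = 1070*(3*(-6 - 2)) = 1070*(3*(-8)) = 1070*(-24) = -25680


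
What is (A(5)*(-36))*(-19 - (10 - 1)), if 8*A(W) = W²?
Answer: 3150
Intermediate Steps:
A(W) = W²/8
(A(5)*(-36))*(-19 - (10 - 1)) = (((⅛)*5²)*(-36))*(-19 - (10 - 1)) = (((⅛)*25)*(-36))*(-19 - 1*9) = ((25/8)*(-36))*(-19 - 9) = -225/2*(-28) = 3150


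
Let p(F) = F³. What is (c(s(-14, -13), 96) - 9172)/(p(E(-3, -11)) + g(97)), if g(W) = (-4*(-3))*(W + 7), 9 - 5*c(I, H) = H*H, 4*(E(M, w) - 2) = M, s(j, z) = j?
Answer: -3524288/399985 ≈ -8.8111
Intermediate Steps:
E(M, w) = 2 + M/4
c(I, H) = 9/5 - H²/5 (c(I, H) = 9/5 - H*H/5 = 9/5 - H²/5)
g(W) = 84 + 12*W (g(W) = 12*(7 + W) = 84 + 12*W)
(c(s(-14, -13), 96) - 9172)/(p(E(-3, -11)) + g(97)) = ((9/5 - ⅕*96²) - 9172)/((2 + (¼)*(-3))³ + (84 + 12*97)) = ((9/5 - ⅕*9216) - 9172)/((2 - ¾)³ + (84 + 1164)) = ((9/5 - 9216/5) - 9172)/((5/4)³ + 1248) = (-9207/5 - 9172)/(125/64 + 1248) = -55067/(5*79997/64) = -55067/5*64/79997 = -3524288/399985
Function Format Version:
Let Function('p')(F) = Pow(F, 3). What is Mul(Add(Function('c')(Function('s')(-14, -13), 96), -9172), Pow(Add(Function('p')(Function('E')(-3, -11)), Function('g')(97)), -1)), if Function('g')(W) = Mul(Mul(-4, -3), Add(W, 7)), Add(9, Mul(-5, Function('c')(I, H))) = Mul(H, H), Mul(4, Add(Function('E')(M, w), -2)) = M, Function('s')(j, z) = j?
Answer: Rational(-3524288, 399985) ≈ -8.8111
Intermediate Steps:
Function('E')(M, w) = Add(2, Mul(Rational(1, 4), M))
Function('c')(I, H) = Add(Rational(9, 5), Mul(Rational(-1, 5), Pow(H, 2))) (Function('c')(I, H) = Add(Rational(9, 5), Mul(Rational(-1, 5), Mul(H, H))) = Add(Rational(9, 5), Mul(Rational(-1, 5), Pow(H, 2))))
Function('g')(W) = Add(84, Mul(12, W)) (Function('g')(W) = Mul(12, Add(7, W)) = Add(84, Mul(12, W)))
Mul(Add(Function('c')(Function('s')(-14, -13), 96), -9172), Pow(Add(Function('p')(Function('E')(-3, -11)), Function('g')(97)), -1)) = Mul(Add(Add(Rational(9, 5), Mul(Rational(-1, 5), Pow(96, 2))), -9172), Pow(Add(Pow(Add(2, Mul(Rational(1, 4), -3)), 3), Add(84, Mul(12, 97))), -1)) = Mul(Add(Add(Rational(9, 5), Mul(Rational(-1, 5), 9216)), -9172), Pow(Add(Pow(Add(2, Rational(-3, 4)), 3), Add(84, 1164)), -1)) = Mul(Add(Add(Rational(9, 5), Rational(-9216, 5)), -9172), Pow(Add(Pow(Rational(5, 4), 3), 1248), -1)) = Mul(Add(Rational(-9207, 5), -9172), Pow(Add(Rational(125, 64), 1248), -1)) = Mul(Rational(-55067, 5), Pow(Rational(79997, 64), -1)) = Mul(Rational(-55067, 5), Rational(64, 79997)) = Rational(-3524288, 399985)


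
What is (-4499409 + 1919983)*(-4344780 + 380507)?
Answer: 10225548847298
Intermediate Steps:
(-4499409 + 1919983)*(-4344780 + 380507) = -2579426*(-3964273) = 10225548847298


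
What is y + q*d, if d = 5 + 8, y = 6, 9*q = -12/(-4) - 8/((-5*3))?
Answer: 1499/135 ≈ 11.104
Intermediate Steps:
q = 53/135 (q = (-12/(-4) - 8/((-5*3)))/9 = (-12*(-¼) - 8/(-15))/9 = (3 - 8*(-1/15))/9 = (3 + 8/15)/9 = (⅑)*(53/15) = 53/135 ≈ 0.39259)
d = 13
y + q*d = 6 + (53/135)*13 = 6 + 689/135 = 1499/135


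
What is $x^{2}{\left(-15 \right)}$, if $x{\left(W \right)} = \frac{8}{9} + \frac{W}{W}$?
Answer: $\frac{289}{81} \approx 3.5679$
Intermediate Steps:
$x{\left(W \right)} = \frac{17}{9}$ ($x{\left(W \right)} = 8 \cdot \frac{1}{9} + 1 = \frac{8}{9} + 1 = \frac{17}{9}$)
$x^{2}{\left(-15 \right)} = \left(\frac{17}{9}\right)^{2} = \frac{289}{81}$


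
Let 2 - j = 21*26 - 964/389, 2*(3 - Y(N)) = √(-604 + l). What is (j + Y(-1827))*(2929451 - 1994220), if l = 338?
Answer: -195916866035/389 - 935231*I*√266/2 ≈ -5.0364e+8 - 7.6266e+6*I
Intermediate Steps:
Y(N) = 3 - I*√266/2 (Y(N) = 3 - √(-604 + 338)/2 = 3 - I*√266/2)
j = -210652/389 (j = 2 - (21*26 - 964/389) = 2 - (546 + (1/389)*(-964)) = 2 - (546 - 964/389) = 2 - 1*211430/389 = 2 - 211430/389 = -210652/389 ≈ -541.52)
(j + Y(-1827))*(2929451 - 1994220) = (-210652/389 + (3 - I*√266/2))*(2929451 - 1994220) = (-209485/389 - I*√266/2)*935231 = -195916866035/389 - 935231*I*√266/2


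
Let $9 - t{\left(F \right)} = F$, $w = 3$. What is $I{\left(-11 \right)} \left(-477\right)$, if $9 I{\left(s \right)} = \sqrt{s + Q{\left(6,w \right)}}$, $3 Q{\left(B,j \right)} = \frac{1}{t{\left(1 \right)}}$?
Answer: $- \frac{53 i \sqrt{1578}}{12} \approx - 175.45 i$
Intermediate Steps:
$t{\left(F \right)} = 9 - F$
$Q{\left(B,j \right)} = \frac{1}{24}$ ($Q{\left(B,j \right)} = \frac{1}{3 \left(9 - 1\right)} = \frac{1}{3 \cdot 8} = \frac{1}{3} \cdot \frac{1}{8} = \frac{1}{24}$)
$I{\left(s \right)} = \frac{\sqrt{\frac{1}{24} + s}}{9}$ ($I{\left(s \right)} = \frac{\sqrt{s + \frac{1}{24}}}{9} = \frac{\sqrt{\frac{1}{24} + s}}{9}$)
$I{\left(-11 \right)} \left(-477\right) = \frac{\sqrt{6 + 144 \left(-11\right)}}{108} \left(-477\right) = \frac{\sqrt{6 - 1584}}{108} \left(-477\right) = \frac{\sqrt{-1578}}{108} \left(-477\right) = \frac{i \sqrt{1578}}{108} \left(-477\right) = - \frac{53 i \sqrt{1578}}{12}$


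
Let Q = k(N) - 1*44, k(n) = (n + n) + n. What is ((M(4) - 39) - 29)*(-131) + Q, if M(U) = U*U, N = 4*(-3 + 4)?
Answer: 6780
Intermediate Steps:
N = 4 (N = 4*1 = 4)
k(n) = 3*n (k(n) = 2*n + n = 3*n)
Q = -32 (Q = 3*4 - 1*44 = 12 - 44 = -32)
M(U) = U²
((M(4) - 39) - 29)*(-131) + Q = ((4² - 39) - 29)*(-131) - 32 = ((16 - 39) - 29)*(-131) - 32 = (-23 - 29)*(-131) - 32 = -52*(-131) - 32 = 6812 - 32 = 6780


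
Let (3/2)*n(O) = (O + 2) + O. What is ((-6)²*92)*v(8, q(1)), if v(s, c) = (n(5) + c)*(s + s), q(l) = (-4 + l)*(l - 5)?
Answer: 1059840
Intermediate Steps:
n(O) = 4/3 + 4*O/3 (n(O) = 2*((O + 2) + O)/3 = 2*((2 + O) + O)/3 = 2*(2 + 2*O)/3 = 4/3 + 4*O/3)
q(l) = (-5 + l)*(-4 + l) (q(l) = (-4 + l)*(-5 + l) = (-5 + l)*(-4 + l))
v(s, c) = 2*s*(8 + c) (v(s, c) = ((4/3 + (4/3)*5) + c)*(s + s) = ((4/3 + 20/3) + c)*(2*s) = (8 + c)*(2*s) = 2*s*(8 + c))
((-6)²*92)*v(8, q(1)) = ((-6)²*92)*(2*8*(8 + (20 + 1² - 9*1))) = (36*92)*(2*8*(8 + (20 + 1 - 9))) = 3312*(2*8*(8 + 12)) = 3312*(2*8*20) = 3312*320 = 1059840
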